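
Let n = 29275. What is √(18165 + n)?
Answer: 4*√2965 ≈ 217.81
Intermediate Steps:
√(18165 + n) = √(18165 + 29275) = √47440 = 4*√2965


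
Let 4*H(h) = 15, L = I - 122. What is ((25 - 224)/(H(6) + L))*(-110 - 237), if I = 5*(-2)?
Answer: -276212/513 ≈ -538.42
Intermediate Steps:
I = -10
L = -132 (L = -10 - 122 = -132)
H(h) = 15/4 (H(h) = (1/4)*15 = 15/4)
((25 - 224)/(H(6) + L))*(-110 - 237) = ((25 - 224)/(15/4 - 132))*(-110 - 237) = -199/(-513/4)*(-347) = -199*(-4/513)*(-347) = (796/513)*(-347) = -276212/513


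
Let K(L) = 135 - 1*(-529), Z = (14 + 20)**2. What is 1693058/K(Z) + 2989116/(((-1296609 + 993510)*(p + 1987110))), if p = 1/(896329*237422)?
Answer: 36167243026044766421131638365/14184422161577849863243036 ≈ 2549.8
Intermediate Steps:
p = 1/212808223838 (p = (1/896329)*(1/237422) = 1/212808223838 ≈ 4.6991e-12)
Z = 1156 (Z = 34**2 = 1156)
K(L) = 664 (K(L) = 135 + 529 = 664)
1693058/K(Z) + 2989116/(((-1296609 + 993510)*(p + 1987110))) = 1693058/664 + 2989116/(((-1296609 + 993510)*(1/212808223838 + 1987110))) = 1693058*(1/664) + 2989116/((-303099*422873349670728181/212808223838)) = 846529/332 + 2989116/(-128172489411848040932919/212808223838) = 846529/332 + 2989116*(-212808223838/128172489411848040932919) = 846529/332 - 212036155601915736/42724163137282680310973 = 36167243026044766421131638365/14184422161577849863243036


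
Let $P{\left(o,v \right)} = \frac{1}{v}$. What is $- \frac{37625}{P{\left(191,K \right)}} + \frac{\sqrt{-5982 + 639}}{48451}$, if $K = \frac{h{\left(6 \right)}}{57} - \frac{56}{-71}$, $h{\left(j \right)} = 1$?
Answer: $- \frac{122770375}{4047} + \frac{i \sqrt{5343}}{48451} \approx -30336.0 + 0.0015087 i$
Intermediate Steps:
$K = \frac{3263}{4047}$ ($K = 1 \cdot \frac{1}{57} - \frac{56}{-71} = 1 \cdot \frac{1}{57} - - \frac{56}{71} = \frac{1}{57} + \frac{56}{71} = \frac{3263}{4047} \approx 0.80628$)
$- \frac{37625}{P{\left(191,K \right)}} + \frac{\sqrt{-5982 + 639}}{48451} = - \frac{37625}{\frac{1}{\frac{3263}{4047}}} + \frac{\sqrt{-5982 + 639}}{48451} = - \frac{37625}{\frac{4047}{3263}} + \sqrt{-5343} \cdot \frac{1}{48451} = \left(-37625\right) \frac{3263}{4047} + i \sqrt{5343} \cdot \frac{1}{48451} = - \frac{122770375}{4047} + \frac{i \sqrt{5343}}{48451}$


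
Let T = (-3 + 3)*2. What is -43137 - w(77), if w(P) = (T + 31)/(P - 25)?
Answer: -2243155/52 ≈ -43138.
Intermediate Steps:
T = 0 (T = 0*2 = 0)
w(P) = 31/(-25 + P) (w(P) = (0 + 31)/(P - 25) = 31/(-25 + P))
-43137 - w(77) = -43137 - 31/(-25 + 77) = -43137 - 31/52 = -2243155/52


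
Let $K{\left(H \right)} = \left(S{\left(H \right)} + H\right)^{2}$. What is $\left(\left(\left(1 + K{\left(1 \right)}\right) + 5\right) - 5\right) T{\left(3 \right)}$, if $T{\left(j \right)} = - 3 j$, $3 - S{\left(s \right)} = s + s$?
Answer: $-45$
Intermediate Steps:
$S{\left(s \right)} = 3 - 2 s$ ($S{\left(s \right)} = 3 - \left(s + s\right) = 3 - 2 s$)
$K{\left(H \right)} = \left(3 - H\right)^{2}$ ($K{\left(H \right)} = \left(\left(3 - 2 H\right) + H\right)^{2} = \left(3 - H\right)^{2}$)
$\left(\left(\left(1 + K{\left(1 \right)}\right) + 5\right) - 5\right) T{\left(3 \right)} = \left(\left(\left(1 + \left(3 - 1\right)^{2}\right) + 5\right) - 5\right) \left(\left(-3\right) 3\right) = \left(\left(\left(1 + \left(3 - 1\right)^{2}\right) + 5\right) - 5\right) \left(-9\right) = \left(\left(\left(1 + 2^{2}\right) + 5\right) - 5\right) \left(-9\right) = \left(\left(\left(1 + 4\right) + 5\right) - 5\right) \left(-9\right) = \left(\left(5 + 5\right) - 5\right) \left(-9\right) = \left(10 - 5\right) \left(-9\right) = 5 \left(-9\right) = -45$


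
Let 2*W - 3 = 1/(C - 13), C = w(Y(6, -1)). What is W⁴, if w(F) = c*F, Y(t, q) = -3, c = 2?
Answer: 614656/130321 ≈ 4.7165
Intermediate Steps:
w(F) = 2*F
C = -6 (C = 2*(-3) = -6)
W = 28/19 (W = 3/2 + 1/(2*(-6 - 13)) = 3/2 + (½)/(-19) = 3/2 + (½)*(-1/19) = 3/2 - 1/38 = 28/19 ≈ 1.4737)
W⁴ = (28/19)⁴ = 614656/130321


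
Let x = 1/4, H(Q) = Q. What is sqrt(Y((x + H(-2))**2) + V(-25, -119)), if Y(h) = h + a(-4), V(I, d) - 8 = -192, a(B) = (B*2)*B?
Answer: I*sqrt(2383)/4 ≈ 12.204*I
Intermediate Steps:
a(B) = 2*B**2 (a(B) = (2*B)*B = 2*B**2)
V(I, d) = -184 (V(I, d) = 8 - 192 = -184)
x = 1/4 ≈ 0.25000
Y(h) = 32 + h (Y(h) = h + 2*(-4)**2 = h + 2*16 = h + 32 = 32 + h)
sqrt(Y((x + H(-2))**2) + V(-25, -119)) = sqrt((32 + (1/4 - 2)**2) - 184) = sqrt((32 + (-7/4)**2) - 184) = sqrt((32 + 49/16) - 184) = sqrt(561/16 - 184) = sqrt(-2383/16) = I*sqrt(2383)/4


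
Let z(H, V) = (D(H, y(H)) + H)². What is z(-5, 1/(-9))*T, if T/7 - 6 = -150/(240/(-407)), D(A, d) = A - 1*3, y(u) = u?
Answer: 2464189/8 ≈ 3.0802e+5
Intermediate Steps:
D(A, d) = -3 + A (D(A, d) = A - 3 = -3 + A)
z(H, V) = (-3 + 2*H)² (z(H, V) = ((-3 + H) + H)² = (-3 + 2*H)²)
T = 14581/8 (T = 42 + 7*(-150/(240/(-407))) = 42 + 7*(-150/(240*(-1/407))) = 42 + 7*(-150/(-240/407)) = 42 + 7*(-150*(-407/240)) = 42 + 7*(2035/8) = 42 + 14245/8 = 14581/8 ≈ 1822.6)
z(-5, 1/(-9))*T = (-3 + 2*(-5))²*(14581/8) = (-3 - 10)²*(14581/8) = (-13)²*(14581/8) = 169*(14581/8) = 2464189/8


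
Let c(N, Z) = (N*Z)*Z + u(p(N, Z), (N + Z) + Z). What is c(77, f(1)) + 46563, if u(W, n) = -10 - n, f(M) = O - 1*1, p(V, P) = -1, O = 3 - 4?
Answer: 46788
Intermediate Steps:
O = -1
f(M) = -2 (f(M) = -1 - 1*1 = -1 - 1 = -2)
c(N, Z) = -10 - N - 2*Z + N*Z**2 (c(N, Z) = (N*Z)*Z + (-10 - ((N + Z) + Z)) = N*Z**2 + (-10 - (N + 2*Z)) = N*Z**2 + (-10 + (-N - 2*Z)) = N*Z**2 + (-10 - N - 2*Z) = -10 - N - 2*Z + N*Z**2)
c(77, f(1)) + 46563 = (-10 - 1*77 - 2*(-2) + 77*(-2)**2) + 46563 = (-10 - 77 + 4 + 77*4) + 46563 = (-10 - 77 + 4 + 308) + 46563 = 225 + 46563 = 46788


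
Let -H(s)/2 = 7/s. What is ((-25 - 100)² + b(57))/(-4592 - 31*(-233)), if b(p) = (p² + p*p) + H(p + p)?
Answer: 1261004/149967 ≈ 8.4085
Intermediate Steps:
H(s) = -14/s
b(p) = -7/p + 2*p² (b(p) = (p² + p*p) - 14/(p + p) = (p² + p²) - 14*1/(2*p) = 2*p² - 7/p = -7/p + 2*p²)
((-25 - 100)² + b(57))/(-4592 - 31*(-233)) = ((-25 - 100)² + (-7 + 2*57³)/57)/(-4592 - 31*(-233)) = ((-125)² + (-7 + 2*185193)/57)/(-4592 + 7223) = (15625 + (-7 + 370386)/57)/2631 = (15625 + (1/57)*370379)*(1/2631) = (15625 + 370379/57)*(1/2631) = (1261004/57)*(1/2631) = 1261004/149967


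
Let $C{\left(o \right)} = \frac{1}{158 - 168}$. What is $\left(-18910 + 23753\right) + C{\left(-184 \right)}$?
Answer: $\frac{48429}{10} \approx 4842.9$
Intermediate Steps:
$C{\left(o \right)} = - \frac{1}{10}$ ($C{\left(o \right)} = \frac{1}{-10} = - \frac{1}{10}$)
$\left(-18910 + 23753\right) + C{\left(-184 \right)} = \left(-18910 + 23753\right) - \frac{1}{10} = 4843 - \frac{1}{10} = \frac{48429}{10}$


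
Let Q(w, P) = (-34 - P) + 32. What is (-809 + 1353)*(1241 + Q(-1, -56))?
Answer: 704480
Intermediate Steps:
Q(w, P) = -2 - P
(-809 + 1353)*(1241 + Q(-1, -56)) = (-809 + 1353)*(1241 + (-2 - 1*(-56))) = 544*(1241 + (-2 + 56)) = 544*(1241 + 54) = 544*1295 = 704480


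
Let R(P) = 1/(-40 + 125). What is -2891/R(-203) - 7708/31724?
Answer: -1948926212/7931 ≈ -2.4574e+5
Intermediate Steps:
R(P) = 1/85
-2891/R(-203) - 7708/31724 = -2891/1/85 - 7708/31724 = -2891*85 - 7708*1/31724 = -245735 - 1927/7931 = -1948926212/7931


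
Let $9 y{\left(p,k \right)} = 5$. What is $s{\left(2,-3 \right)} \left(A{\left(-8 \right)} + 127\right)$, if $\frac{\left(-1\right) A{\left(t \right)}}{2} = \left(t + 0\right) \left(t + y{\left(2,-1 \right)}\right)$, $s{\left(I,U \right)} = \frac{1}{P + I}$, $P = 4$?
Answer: $\frac{71}{54} \approx 1.3148$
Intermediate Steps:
$s{\left(I,U \right)} = \frac{1}{4 + I}$
$y{\left(p,k \right)} = \frac{5}{9}$ ($y{\left(p,k \right)} = \frac{1}{9} \cdot 5 = \frac{5}{9}$)
$A{\left(t \right)} = - 2 t \left(\frac{5}{9} + t\right)$ ($A{\left(t \right)} = - 2 \left(t + 0\right) \left(t + \frac{5}{9}\right) = - 2 t \left(\frac{5}{9} + t\right)$)
$s{\left(2,-3 \right)} \left(A{\left(-8 \right)} + 127\right) = \frac{\left(- \frac{2}{9}\right) \left(-8\right) \left(5 + 9 \left(-8\right)\right) + 127}{4 + 2} = \frac{\left(- \frac{2}{9}\right) \left(-8\right) \left(5 - 72\right) + 127}{6} = \frac{\left(- \frac{2}{9}\right) \left(-8\right) \left(-67\right) + 127}{6} = \frac{- \frac{1072}{9} + 127}{6} = \frac{1}{6} \cdot \frac{71}{9} = \frac{71}{54}$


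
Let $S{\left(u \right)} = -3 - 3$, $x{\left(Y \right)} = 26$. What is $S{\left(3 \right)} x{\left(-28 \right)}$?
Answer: $-156$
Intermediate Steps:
$S{\left(u \right)} = -6$
$S{\left(3 \right)} x{\left(-28 \right)} = \left(-6\right) 26 = -156$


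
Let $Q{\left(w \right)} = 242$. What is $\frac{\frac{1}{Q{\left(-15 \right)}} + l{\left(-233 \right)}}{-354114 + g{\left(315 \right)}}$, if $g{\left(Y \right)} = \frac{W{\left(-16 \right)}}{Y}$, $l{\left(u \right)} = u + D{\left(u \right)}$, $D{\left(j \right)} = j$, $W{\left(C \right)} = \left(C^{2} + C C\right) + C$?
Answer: $\frac{35522865}{26993990188} \approx 0.001316$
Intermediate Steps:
$W{\left(C \right)} = C + 2 C^{2}$ ($W{\left(C \right)} = \left(C^{2} + C^{2}\right) + C = 2 C^{2} + C = C + 2 C^{2}$)
$l{\left(u \right)} = 2 u$ ($l{\left(u \right)} = u + u = 2 u$)
$g{\left(Y \right)} = \frac{496}{Y}$ ($g{\left(Y \right)} = \frac{\left(-16\right) \left(1 + 2 \left(-16\right)\right)}{Y} = \frac{\left(-16\right) \left(1 - 32\right)}{Y} = \frac{\left(-16\right) \left(-31\right)}{Y} = \frac{496}{Y}$)
$\frac{\frac{1}{Q{\left(-15 \right)}} + l{\left(-233 \right)}}{-354114 + g{\left(315 \right)}} = \frac{\frac{1}{242} + 2 \left(-233\right)}{-354114 + \frac{496}{315}} = \frac{\frac{1}{242} - 466}{-354114 + 496 \cdot \frac{1}{315}} = - \frac{112771}{242 \left(-354114 + \frac{496}{315}\right)} = - \frac{112771}{242 \left(- \frac{111545414}{315}\right)} = \left(- \frac{112771}{242}\right) \left(- \frac{315}{111545414}\right) = \frac{35522865}{26993990188}$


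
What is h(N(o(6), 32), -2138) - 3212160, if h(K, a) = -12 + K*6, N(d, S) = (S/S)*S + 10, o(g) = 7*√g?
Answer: -3211920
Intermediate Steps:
N(d, S) = 10 + S (N(d, S) = 1*S + 10 = S + 10 = 10 + S)
h(K, a) = -12 + 6*K
h(N(o(6), 32), -2138) - 3212160 = (-12 + 6*(10 + 32)) - 3212160 = (-12 + 6*42) - 3212160 = (-12 + 252) - 3212160 = 240 - 3212160 = -3211920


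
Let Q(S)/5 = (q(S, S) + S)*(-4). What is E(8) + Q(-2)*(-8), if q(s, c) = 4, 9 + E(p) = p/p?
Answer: 312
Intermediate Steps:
E(p) = -8 (E(p) = -9 + p/p = -9 + 1 = -8)
Q(S) = -80 - 20*S (Q(S) = 5*((4 + S)*(-4)) = 5*(-16 - 4*S) = -80 - 20*S)
E(8) + Q(-2)*(-8) = -8 + (-80 - 20*(-2))*(-8) = -8 + (-80 + 40)*(-8) = -8 - 40*(-8) = -8 + 320 = 312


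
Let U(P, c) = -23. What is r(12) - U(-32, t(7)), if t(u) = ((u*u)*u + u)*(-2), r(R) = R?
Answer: 35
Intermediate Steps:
t(u) = -2*u - 2*u³ (t(u) = (u²*u + u)*(-2) = (u³ + u)*(-2) = (u + u³)*(-2) = -2*u - 2*u³)
r(12) - U(-32, t(7)) = 12 - 1*(-23) = 12 + 23 = 35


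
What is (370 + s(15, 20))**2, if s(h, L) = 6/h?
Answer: 3429904/25 ≈ 1.3720e+5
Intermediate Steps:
(370 + s(15, 20))**2 = (370 + 6/15)**2 = (370 + 6*(1/15))**2 = (370 + 2/5)**2 = (1852/5)**2 = 3429904/25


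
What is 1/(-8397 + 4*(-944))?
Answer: -1/12173 ≈ -8.2149e-5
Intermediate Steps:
1/(-8397 + 4*(-944)) = 1/(-8397 - 3776) = 1/(-12173) = -1/12173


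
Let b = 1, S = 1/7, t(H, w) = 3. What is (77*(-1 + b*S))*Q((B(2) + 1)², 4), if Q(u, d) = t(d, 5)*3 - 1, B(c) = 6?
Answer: -528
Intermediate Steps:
S = ⅐ ≈ 0.14286
Q(u, d) = 8 (Q(u, d) = 3*3 - 1 = 9 - 1 = 8)
(77*(-1 + b*S))*Q((B(2) + 1)², 4) = (77*(-1 + 1*(⅐)))*8 = (77*(-1 + ⅐))*8 = (77*(-6/7))*8 = -66*8 = -528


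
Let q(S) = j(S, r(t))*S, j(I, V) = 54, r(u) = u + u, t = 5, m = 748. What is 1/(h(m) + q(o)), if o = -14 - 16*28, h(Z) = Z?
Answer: -1/24200 ≈ -4.1322e-5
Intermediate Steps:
r(u) = 2*u
o = -462 (o = -14 - 448 = -462)
q(S) = 54*S
1/(h(m) + q(o)) = 1/(748 + 54*(-462)) = 1/(748 - 24948) = 1/(-24200) = -1/24200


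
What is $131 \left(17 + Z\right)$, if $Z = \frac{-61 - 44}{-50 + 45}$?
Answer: $4978$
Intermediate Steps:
$Z = 21$ ($Z = - \frac{105}{-5} = \left(-105\right) \left(- \frac{1}{5}\right) = 21$)
$131 \left(17 + Z\right) = 131 \left(17 + 21\right) = 131 \cdot 38 = 4978$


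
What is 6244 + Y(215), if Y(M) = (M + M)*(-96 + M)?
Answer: 57414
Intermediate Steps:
Y(M) = 2*M*(-96 + M) (Y(M) = (2*M)*(-96 + M) = 2*M*(-96 + M))
6244 + Y(215) = 6244 + 2*215*(-96 + 215) = 6244 + 2*215*119 = 6244 + 51170 = 57414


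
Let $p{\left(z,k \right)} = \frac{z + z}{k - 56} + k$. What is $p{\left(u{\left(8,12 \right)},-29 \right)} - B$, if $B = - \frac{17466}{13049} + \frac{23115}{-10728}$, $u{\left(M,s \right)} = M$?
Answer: $- \frac{101916377059}{3966374040} \approx -25.695$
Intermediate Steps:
$p{\left(z,k \right)} = k + \frac{2 z}{-56 + k}$ ($p{\left(z,k \right)} = \frac{2 z}{-56 + k} + k = k + \frac{2 z}{-56 + k}$)
$B = - \frac{163000961}{46663224}$ ($B = \left(-17466\right) \frac{1}{13049} + 23115 \left(- \frac{1}{10728}\right) = - \frac{17466}{13049} - \frac{7705}{3576} = - \frac{163000961}{46663224} \approx -3.4931$)
$p{\left(u{\left(8,12 \right)},-29 \right)} - B = \frac{\left(-29\right)^{2} - -1624 + 2 \cdot 8}{-56 - 29} - - \frac{163000961}{46663224} = \frac{841 + 1624 + 16}{-85} + \frac{163000961}{46663224} = \left(- \frac{1}{85}\right) 2481 + \frac{163000961}{46663224} = - \frac{2481}{85} + \frac{163000961}{46663224} = - \frac{101916377059}{3966374040}$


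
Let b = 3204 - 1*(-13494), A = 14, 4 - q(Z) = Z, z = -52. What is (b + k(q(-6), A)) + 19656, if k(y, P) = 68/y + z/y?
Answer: 181778/5 ≈ 36356.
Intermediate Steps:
q(Z) = 4 - Z
k(y, P) = 16/y (k(y, P) = 68/y - 52/y = 16/y)
b = 16698 (b = 3204 + 13494 = 16698)
(b + k(q(-6), A)) + 19656 = (16698 + 16/(4 - 1*(-6))) + 19656 = (16698 + 16/(4 + 6)) + 19656 = (16698 + 16/10) + 19656 = (16698 + 16*(⅒)) + 19656 = (16698 + 8/5) + 19656 = 83498/5 + 19656 = 181778/5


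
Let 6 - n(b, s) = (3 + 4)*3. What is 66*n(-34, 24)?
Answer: -990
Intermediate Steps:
n(b, s) = -15 (n(b, s) = 6 - (3 + 4)*3 = 6 - 7*3 = 6 - 1*21 = 6 - 21 = -15)
66*n(-34, 24) = 66*(-15) = -990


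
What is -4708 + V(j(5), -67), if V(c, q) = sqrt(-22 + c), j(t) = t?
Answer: -4708 + I*sqrt(17) ≈ -4708.0 + 4.1231*I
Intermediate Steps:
-4708 + V(j(5), -67) = -4708 + sqrt(-22 + 5) = -4708 + sqrt(-17) = -4708 + I*sqrt(17)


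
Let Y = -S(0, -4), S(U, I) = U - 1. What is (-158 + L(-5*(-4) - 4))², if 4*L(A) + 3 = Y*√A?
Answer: 398161/16 ≈ 24885.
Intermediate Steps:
S(U, I) = -1 + U
Y = 1 (Y = -(-1 + 0) = -1*(-1) = 1)
L(A) = -¾ + √A/4 (L(A) = -¾ + (1*√A)/4 = -¾ + √A/4)
(-158 + L(-5*(-4) - 4))² = (-158 + (-¾ + √(-5*(-4) - 4)/4))² = (-158 + (-¾ + √(20 - 4)/4))² = (-158 + (-¾ + √16/4))² = (-158 + (-¾ + (¼)*4))² = (-158 + (-¾ + 1))² = (-158 + ¼)² = (-631/4)² = 398161/16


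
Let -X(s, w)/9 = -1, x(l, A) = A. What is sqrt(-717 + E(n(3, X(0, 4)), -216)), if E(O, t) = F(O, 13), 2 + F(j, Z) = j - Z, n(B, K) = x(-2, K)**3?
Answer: I*sqrt(3) ≈ 1.732*I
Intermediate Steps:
X(s, w) = 9 (X(s, w) = -9*(-1) = 9)
n(B, K) = K**3
F(j, Z) = -2 + j - Z (F(j, Z) = -2 + (j - Z) = -2 + j - Z)
E(O, t) = -15 + O (E(O, t) = -2 + O - 1*13 = -2 + O - 13 = -15 + O)
sqrt(-717 + E(n(3, X(0, 4)), -216)) = sqrt(-717 + (-15 + 9**3)) = sqrt(-717 + (-15 + 729)) = sqrt(-717 + 714) = sqrt(-3) = I*sqrt(3)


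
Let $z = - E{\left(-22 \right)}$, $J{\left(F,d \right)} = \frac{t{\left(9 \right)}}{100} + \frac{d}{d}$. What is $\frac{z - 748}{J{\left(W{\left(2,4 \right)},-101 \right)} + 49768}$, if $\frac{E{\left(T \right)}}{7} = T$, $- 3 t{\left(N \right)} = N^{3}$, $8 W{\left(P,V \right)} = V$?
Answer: $- \frac{59400}{4976657} \approx -0.011936$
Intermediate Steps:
$W{\left(P,V \right)} = \frac{V}{8}$
$t{\left(N \right)} = - \frac{N^{3}}{3}$
$E{\left(T \right)} = 7 T$
$J{\left(F,d \right)} = - \frac{143}{100}$ ($J{\left(F,d \right)} = \frac{\left(- \frac{1}{3}\right) 9^{3}}{100} + \frac{d}{d} = \left(- \frac{1}{3}\right) 729 \cdot \frac{1}{100} + 1 = \left(-243\right) \frac{1}{100} + 1 = - \frac{243}{100} + 1 = - \frac{143}{100}$)
$z = 154$ ($z = - 7 \left(-22\right) = \left(-1\right) \left(-154\right) = 154$)
$\frac{z - 748}{J{\left(W{\left(2,4 \right)},-101 \right)} + 49768} = \frac{154 - 748}{- \frac{143}{100} + 49768} = - \frac{594}{\frac{4976657}{100}} = \left(-594\right) \frac{100}{4976657} = - \frac{59400}{4976657}$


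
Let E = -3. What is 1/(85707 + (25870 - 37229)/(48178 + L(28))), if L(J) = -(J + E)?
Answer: 48153/4127037812 ≈ 1.1668e-5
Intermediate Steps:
L(J) = 3 - J (L(J) = -(J - 3) = -(-3 + J) = 3 - J)
1/(85707 + (25870 - 37229)/(48178 + L(28))) = 1/(85707 + (25870 - 37229)/(48178 + (3 - 1*28))) = 1/(85707 - 11359/(48178 + (3 - 28))) = 1/(85707 - 11359/(48178 - 25)) = 1/(85707 - 11359/48153) = 1/(4127037812/48153) = 48153/4127037812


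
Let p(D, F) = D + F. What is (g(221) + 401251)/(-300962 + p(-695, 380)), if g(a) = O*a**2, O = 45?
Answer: -2599096/301277 ≈ -8.6269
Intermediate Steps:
g(a) = 45*a**2
(g(221) + 401251)/(-300962 + p(-695, 380)) = (45*221**2 + 401251)/(-300962 + (-695 + 380)) = (45*48841 + 401251)/(-300962 - 315) = (2197845 + 401251)/(-301277) = 2599096*(-1/301277) = -2599096/301277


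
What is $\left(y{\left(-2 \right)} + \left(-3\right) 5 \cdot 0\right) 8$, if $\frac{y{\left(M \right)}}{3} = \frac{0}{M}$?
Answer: $0$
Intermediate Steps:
$y{\left(M \right)} = 0$ ($y{\left(M \right)} = 3 \frac{0}{M} = 3 \cdot 0 = 0$)
$\left(y{\left(-2 \right)} + \left(-3\right) 5 \cdot 0\right) 8 = \left(0 + \left(-3\right) 5 \cdot 0\right) 8 = \left(0 - 0\right) 8 = \left(0 + 0\right) 8 = 0 \cdot 8 = 0$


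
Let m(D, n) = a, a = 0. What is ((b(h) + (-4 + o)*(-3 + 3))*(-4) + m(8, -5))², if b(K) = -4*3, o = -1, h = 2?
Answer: 2304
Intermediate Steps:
m(D, n) = 0
b(K) = -12
((b(h) + (-4 + o)*(-3 + 3))*(-4) + m(8, -5))² = ((-12 + (-4 - 1)*(-3 + 3))*(-4) + 0)² = ((-12 - 5*0)*(-4) + 0)² = ((-12 + 0)*(-4) + 0)² = (-12*(-4) + 0)² = (48 + 0)² = 48² = 2304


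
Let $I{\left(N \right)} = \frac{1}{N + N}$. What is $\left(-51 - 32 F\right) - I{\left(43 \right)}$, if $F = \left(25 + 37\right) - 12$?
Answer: $- \frac{141987}{86} \approx -1651.0$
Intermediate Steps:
$F = 50$ ($F = 62 - 12 = 50$)
$I{\left(N \right)} = \frac{1}{2 N}$
$\left(-51 - 32 F\right) - I{\left(43 \right)} = \left(-51 - 1600\right) - \frac{1}{2 \cdot 43} = \left(-51 - 1600\right) - \frac{1}{2} \cdot \frac{1}{43} = -1651 - \frac{1}{86} = - \frac{141987}{86}$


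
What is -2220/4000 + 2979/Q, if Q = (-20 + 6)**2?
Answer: 143511/9800 ≈ 14.644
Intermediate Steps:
Q = 196 (Q = (-14)**2 = 196)
-2220/4000 + 2979/Q = -2220/4000 + 2979/196 = -2220*1/4000 + 2979*(1/196) = -111/200 + 2979/196 = 143511/9800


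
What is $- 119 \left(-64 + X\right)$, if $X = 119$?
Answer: $-6545$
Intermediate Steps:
$- 119 \left(-64 + X\right) = - 119 \left(-64 + 119\right) = \left(-119\right) 55 = -6545$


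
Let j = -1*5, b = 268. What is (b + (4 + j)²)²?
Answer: 72361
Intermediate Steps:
j = -5
(b + (4 + j)²)² = (268 + (4 - 5)²)² = (268 + (-1)²)² = (268 + 1)² = 269² = 72361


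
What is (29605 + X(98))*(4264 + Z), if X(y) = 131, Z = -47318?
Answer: -1280253744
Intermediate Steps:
(29605 + X(98))*(4264 + Z) = (29605 + 131)*(4264 - 47318) = 29736*(-43054) = -1280253744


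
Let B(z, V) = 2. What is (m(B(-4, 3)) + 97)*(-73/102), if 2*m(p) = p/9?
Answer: -31901/459 ≈ -69.501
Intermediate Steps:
m(p) = p/18 (m(p) = (p/9)/2 = p/18)
(m(B(-4, 3)) + 97)*(-73/102) = ((1/18)*2 + 97)*(-73/102) = (⅑ + 97)*(-73*1/102) = (874/9)*(-73/102) = -31901/459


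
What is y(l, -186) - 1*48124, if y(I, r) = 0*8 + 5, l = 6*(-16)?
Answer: -48119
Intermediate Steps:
l = -96
y(I, r) = 5 (y(I, r) = 0 + 5 = 5)
y(l, -186) - 1*48124 = 5 - 1*48124 = 5 - 48124 = -48119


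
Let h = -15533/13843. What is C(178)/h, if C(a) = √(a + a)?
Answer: -27686*√89/15533 ≈ -16.815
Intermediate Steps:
C(a) = √2*√a (C(a) = √(2*a) = √2*√a)
h = -15533/13843 (h = -15533*1/13843 = -15533/13843 ≈ -1.1221)
C(178)/h = (√2*√178)/(-15533/13843) = (2*√89)*(-13843/15533) = -27686*√89/15533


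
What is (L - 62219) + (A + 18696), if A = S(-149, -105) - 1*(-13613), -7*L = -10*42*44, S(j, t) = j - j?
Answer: -27270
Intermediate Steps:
S(j, t) = 0
L = 2640 (L = -(-10*42)*44/7 = -(-60)*44 = -⅐*(-18480) = 2640)
A = 13613 (A = 0 - 1*(-13613) = 0 + 13613 = 13613)
(L - 62219) + (A + 18696) = (2640 - 62219) + (13613 + 18696) = -59579 + 32309 = -27270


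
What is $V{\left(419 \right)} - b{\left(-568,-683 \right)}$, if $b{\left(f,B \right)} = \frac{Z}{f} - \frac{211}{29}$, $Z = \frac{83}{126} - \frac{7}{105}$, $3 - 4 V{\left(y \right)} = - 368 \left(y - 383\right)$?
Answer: $\frac{34453114397}{10377360} \approx 3320.0$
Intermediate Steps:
$V{\left(y \right)} = - \frac{140941}{4} + 92 y$ ($V{\left(y \right)} = \frac{3}{4} - \frac{\left(-368\right) \left(y - 383\right)}{4} = \frac{3}{4} - \frac{\left(-368\right) \left(-383 + y\right)}{4} = \frac{3}{4} - \frac{140944 - 368 y}{4} = \frac{3}{4} + \left(-35236 + 92 y\right) = - \frac{140941}{4} + 92 y$)
$Z = \frac{373}{630}$ ($Z = 83 \cdot \frac{1}{126} - \frac{1}{15} = \frac{83}{126} - \frac{1}{15} = \frac{373}{630} \approx 0.59206$)
$b{\left(f,B \right)} = - \frac{211}{29} + \frac{373}{630 f}$ ($b{\left(f,B \right)} = \frac{373}{630 f} - \frac{211}{29} = - \frac{211}{29} + \frac{373}{630 f}$)
$V{\left(419 \right)} - b{\left(-568,-683 \right)} = \left(- \frac{140941}{4} + 92 \cdot 419\right) - \frac{10817 - -75504240}{18270 \left(-568\right)} = \left(- \frac{140941}{4} + 38548\right) - \frac{1}{18270} \left(- \frac{1}{568}\right) \left(10817 + 75504240\right) = \frac{13251}{4} - \frac{1}{18270} \left(- \frac{1}{568}\right) 75515057 = \frac{13251}{4} - - \frac{75515057}{10377360} = \frac{13251}{4} + \frac{75515057}{10377360} = \frac{34453114397}{10377360}$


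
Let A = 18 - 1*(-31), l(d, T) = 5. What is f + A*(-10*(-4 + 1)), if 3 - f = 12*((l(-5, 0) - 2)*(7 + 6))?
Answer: 1005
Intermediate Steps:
f = -465 (f = 3 - 12*(5 - 2)*(7 + 6) = 3 - 12*3*13 = 3 - 12*39 = 3 - 1*468 = 3 - 468 = -465)
A = 49 (A = 18 + 31 = 49)
f + A*(-10*(-4 + 1)) = -465 + 49*(-10*(-4 + 1)) = -465 + 49*(-10*(-3)) = -465 + 49*30 = -465 + 1470 = 1005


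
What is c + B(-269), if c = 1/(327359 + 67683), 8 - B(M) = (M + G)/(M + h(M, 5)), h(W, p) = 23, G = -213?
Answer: 293516329/48590166 ≈ 6.0406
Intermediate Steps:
B(M) = 8 - (-213 + M)/(23 + M) (B(M) = 8 - (M - 213)/(M + 23) = 8 - (-213 + M)/(23 + M))
c = 1/395042 ≈ 2.5314e-6
c + B(-269) = 1/395042 + (397 + 7*(-269))/(23 - 269) = 1/395042 + (397 - 1883)/(-246) = 1/395042 - 1/246*(-1486) = 1/395042 + 743/123 = 293516329/48590166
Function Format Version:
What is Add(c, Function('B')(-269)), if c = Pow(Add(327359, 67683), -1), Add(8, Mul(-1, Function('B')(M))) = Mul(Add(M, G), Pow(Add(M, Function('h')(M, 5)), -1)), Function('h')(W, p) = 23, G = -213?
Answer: Rational(293516329, 48590166) ≈ 6.0406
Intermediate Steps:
Function('B')(M) = Add(8, Mul(-1, Pow(Add(23, M), -1), Add(-213, M))) (Function('B')(M) = Add(8, Mul(-1, Mul(Add(M, -213), Pow(Add(M, 23), -1)))) = Add(8, Mul(-1, Mul(Add(-213, M), Pow(Add(23, M), -1)))) = Add(8, Mul(-1, Mul(Pow(Add(23, M), -1), Add(-213, M)))) = Add(8, Mul(-1, Pow(Add(23, M), -1), Add(-213, M))))
c = Rational(1, 395042) (c = Pow(395042, -1) = Rational(1, 395042) ≈ 2.5314e-6)
Add(c, Function('B')(-269)) = Add(Rational(1, 395042), Mul(Pow(Add(23, -269), -1), Add(397, Mul(7, -269)))) = Add(Rational(1, 395042), Mul(Pow(-246, -1), Add(397, -1883))) = Add(Rational(1, 395042), Mul(Rational(-1, 246), -1486)) = Add(Rational(1, 395042), Rational(743, 123)) = Rational(293516329, 48590166)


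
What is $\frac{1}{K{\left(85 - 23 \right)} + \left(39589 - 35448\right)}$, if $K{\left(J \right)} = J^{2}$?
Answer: $\frac{1}{7985} \approx 0.00012523$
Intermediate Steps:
$\frac{1}{K{\left(85 - 23 \right)} + \left(39589 - 35448\right)} = \frac{1}{\left(85 - 23\right)^{2} + \left(39589 - 35448\right)} = \frac{1}{62^{2} + 4141} = \frac{1}{3844 + 4141} = \frac{1}{7985}$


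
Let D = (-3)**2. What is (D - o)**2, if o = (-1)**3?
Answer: 100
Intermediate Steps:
D = 9
o = -1
(D - o)**2 = (9 - 1*(-1))**2 = (9 + 1)**2 = 10**2 = 100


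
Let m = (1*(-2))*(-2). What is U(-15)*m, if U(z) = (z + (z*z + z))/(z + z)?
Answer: -26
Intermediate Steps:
m = 4 (m = -2*(-2) = 4)
U(z) = (z² + 2*z)/(2*z) (U(z) = (z + (z² + z))/((2*z)) = (z + (z + z²))*(1/(2*z)) = (z² + 2*z)*(1/(2*z)) = (z² + 2*z)/(2*z))
U(-15)*m = (1 + (½)*(-15))*4 = (1 - 15/2)*4 = -13/2*4 = -26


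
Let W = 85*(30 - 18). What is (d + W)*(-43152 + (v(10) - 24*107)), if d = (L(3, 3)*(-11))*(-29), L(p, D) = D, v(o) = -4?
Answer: -90396348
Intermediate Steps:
W = 1020 (W = 85*12 = 1020)
d = 957 (d = (3*(-11))*(-29) = -33*(-29) = 957)
(d + W)*(-43152 + (v(10) - 24*107)) = (957 + 1020)*(-43152 + (-4 - 24*107)) = 1977*(-43152 + (-4 - 2568)) = 1977*(-43152 - 2572) = 1977*(-45724) = -90396348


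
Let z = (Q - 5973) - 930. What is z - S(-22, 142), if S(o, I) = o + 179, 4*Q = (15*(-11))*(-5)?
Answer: -27415/4 ≈ -6853.8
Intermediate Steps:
Q = 825/4 (Q = ((15*(-11))*(-5))/4 = (-165*(-5))/4 = (¼)*825 = 825/4 ≈ 206.25)
S(o, I) = 179 + o
z = -26787/4 (z = (825/4 - 5973) - 930 = -23067/4 - 930 = -26787/4 ≈ -6696.8)
z - S(-22, 142) = -26787/4 - (179 - 22) = -26787/4 - 1*157 = -26787/4 - 157 = -27415/4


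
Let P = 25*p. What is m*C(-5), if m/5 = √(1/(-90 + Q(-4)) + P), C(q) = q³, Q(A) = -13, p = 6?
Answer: -625*√1591247/103 ≈ -7654.4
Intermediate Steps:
P = 150 (P = 25*6 = 150)
m = 5*√1591247/103 (m = 5*√(1/(-90 - 13) + 150) = 5*√(1/(-103) + 150) = 5*√(-1/103 + 150) = 5*√(15449/103) = 5*(√1591247/103) = 5*√1591247/103 ≈ 61.235)
m*C(-5) = (5*√1591247/103)*(-5)³ = (5*√1591247/103)*(-125) = -625*√1591247/103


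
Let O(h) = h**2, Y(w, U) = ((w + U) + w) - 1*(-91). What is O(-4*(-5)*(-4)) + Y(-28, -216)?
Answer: 6219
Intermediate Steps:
Y(w, U) = 91 + U + 2*w (Y(w, U) = ((U + w) + w) + 91 = (U + 2*w) + 91 = 91 + U + 2*w)
O(-4*(-5)*(-4)) + Y(-28, -216) = (-4*(-5)*(-4))**2 + (91 - 216 + 2*(-28)) = (20*(-4))**2 + (91 - 216 - 56) = (-80)**2 - 181 = 6400 - 181 = 6219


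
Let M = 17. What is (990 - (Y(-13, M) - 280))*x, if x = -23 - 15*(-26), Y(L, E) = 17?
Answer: 459851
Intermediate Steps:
x = 367 (x = -23 + 390 = 367)
(990 - (Y(-13, M) - 280))*x = (990 - (17 - 280))*367 = (990 - 1*(-263))*367 = (990 + 263)*367 = 1253*367 = 459851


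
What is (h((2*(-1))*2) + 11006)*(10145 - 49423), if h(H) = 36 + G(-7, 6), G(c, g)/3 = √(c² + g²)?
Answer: -433707676 - 117834*√85 ≈ -4.3479e+8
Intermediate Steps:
G(c, g) = 3*√(c² + g²)
h(H) = 36 + 3*√85 (h(H) = 36 + 3*√((-7)² + 6²) = 36 + 3*√(49 + 36) = 36 + 3*√85)
(h((2*(-1))*2) + 11006)*(10145 - 49423) = ((36 + 3*√85) + 11006)*(10145 - 49423) = (11042 + 3*√85)*(-39278) = -433707676 - 117834*√85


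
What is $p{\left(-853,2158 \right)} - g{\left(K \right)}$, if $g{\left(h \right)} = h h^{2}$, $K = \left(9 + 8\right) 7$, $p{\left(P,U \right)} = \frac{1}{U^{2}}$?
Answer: $- \frac{7847724797275}{4656964} \approx -1.6852 \cdot 10^{6}$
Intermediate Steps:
$p{\left(P,U \right)} = \frac{1}{U^{2}}$
$K = 119$ ($K = 17 \cdot 7 = 119$)
$g{\left(h \right)} = h^{3}$
$p{\left(-853,2158 \right)} - g{\left(K \right)} = \frac{1}{4656964} - 119^{3} = \frac{1}{4656964} - 1685159 = - \frac{7847724797275}{4656964}$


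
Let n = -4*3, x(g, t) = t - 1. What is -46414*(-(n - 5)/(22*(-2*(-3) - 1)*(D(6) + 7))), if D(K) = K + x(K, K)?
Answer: -394519/990 ≈ -398.50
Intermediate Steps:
x(g, t) = -1 + t
D(K) = -1 + 2*K (D(K) = K + (-1 + K) = -1 + 2*K)
n = -12
-46414*(-(n - 5)/(22*(-2*(-3) - 1)*(D(6) + 7))) = -46414*(-(-12 - 5)/(22*(-2*(-3) - 1)*((-1 + 2*6) + 7))) = -46414*17/(22*(6 - 1)*((-1 + 12) + 7)) = -46414*17/(110*(11 + 7)) = -46414/(((18*(-1/17))*(-22))*5) = -46414/(-18/17*(-22)*5) = -46414/((396/17)*5) = -46414/1980/17 = -46414*17/1980 = -394519/990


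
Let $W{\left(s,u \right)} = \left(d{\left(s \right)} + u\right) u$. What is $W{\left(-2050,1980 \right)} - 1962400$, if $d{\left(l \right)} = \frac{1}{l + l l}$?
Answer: $\frac{274149370066}{140015} \approx 1.958 \cdot 10^{6}$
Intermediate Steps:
$d{\left(l \right)} = \frac{1}{l + l^{2}}$
$W{\left(s,u \right)} = u \left(u + \frac{1}{s \left(1 + s\right)}\right)$ ($W{\left(s,u \right)} = \left(\frac{1}{s \left(1 + s\right)} + u\right) u = \left(u + \frac{1}{s \left(1 + s\right)}\right) u = u \left(u + \frac{1}{s \left(1 + s\right)}\right)$)
$W{\left(-2050,1980 \right)} - 1962400 = \frac{1980 \left(1 - 4059000 \left(1 - 2050\right)\right)}{\left(-2050\right) \left(1 - 2050\right)} - 1962400 = 1980 \left(- \frac{1}{2050}\right) \frac{1}{-2049} \left(1 - 4059000 \left(-2049\right)\right) - 1962400 = 1980 \left(- \frac{1}{2050}\right) \left(- \frac{1}{2049}\right) \left(1 + 8316891000\right) - 1962400 = 1980 \left(- \frac{1}{2050}\right) \left(- \frac{1}{2049}\right) 8316891001 - 1962400 = \frac{548914806066}{140015} - 1962400 = \frac{274149370066}{140015}$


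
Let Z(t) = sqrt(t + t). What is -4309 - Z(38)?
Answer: -4309 - 2*sqrt(19) ≈ -4317.7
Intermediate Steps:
Z(t) = sqrt(2)*sqrt(t) (Z(t) = sqrt(2*t) = sqrt(2)*sqrt(t))
-4309 - Z(38) = -4309 - sqrt(2)*sqrt(38) = -4309 - 2*sqrt(19)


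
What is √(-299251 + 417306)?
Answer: √118055 ≈ 343.59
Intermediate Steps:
√(-299251 + 417306) = √118055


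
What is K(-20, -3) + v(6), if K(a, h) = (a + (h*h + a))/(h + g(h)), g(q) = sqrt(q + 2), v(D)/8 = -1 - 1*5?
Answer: -387/10 + 31*I/10 ≈ -38.7 + 3.1*I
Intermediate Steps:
v(D) = -48 (v(D) = 8*(-1 - 1*5) = 8*(-1 - 5) = 8*(-6) = -48)
g(q) = sqrt(2 + q)
K(a, h) = (h**2 + 2*a)/(h + sqrt(2 + h)) (K(a, h) = (a + (h*h + a))/(h + sqrt(2 + h)) = (a + (h**2 + a))/(h + sqrt(2 + h)) = (a + (a + h**2))/(h + sqrt(2 + h)) = (h**2 + 2*a)/(h + sqrt(2 + h)))
K(-20, -3) + v(6) = ((-3)**2 + 2*(-20))/(-3 + sqrt(2 - 3)) - 48 = (9 - 40)/(-3 + sqrt(-1)) - 48 = -31/(-3 + I) - 48 = ((-3 - I)/10)*(-31) - 48 = -31*(-3 - I)/10 - 48 = -48 - 31*(-3 - I)/10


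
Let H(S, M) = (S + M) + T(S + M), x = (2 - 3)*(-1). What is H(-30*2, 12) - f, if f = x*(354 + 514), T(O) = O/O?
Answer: -915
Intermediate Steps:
x = 1 (x = -1*(-1) = 1)
T(O) = 1
H(S, M) = 1 + M + S (H(S, M) = (S + M) + 1 = (M + S) + 1 = 1 + M + S)
f = 868 (f = 1*(354 + 514) = 1*868 = 868)
H(-30*2, 12) - f = (1 + 12 - 30*2) - 1*868 = (1 + 12 - 60) - 868 = -47 - 868 = -915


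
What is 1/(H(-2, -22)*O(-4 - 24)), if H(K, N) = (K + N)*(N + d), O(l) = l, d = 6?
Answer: -1/10752 ≈ -9.3006e-5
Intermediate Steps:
H(K, N) = (6 + N)*(K + N) (H(K, N) = (K + N)*(N + 6) = (K + N)*(6 + N) = (6 + N)*(K + N))
1/(H(-2, -22)*O(-4 - 24)) = 1/(((-22)² + 6*(-2) + 6*(-22) - 2*(-22))*(-4 - 24)) = 1/((484 - 12 - 132 + 44)*(-28)) = 1/(384*(-28)) = 1/(-10752) = -1/10752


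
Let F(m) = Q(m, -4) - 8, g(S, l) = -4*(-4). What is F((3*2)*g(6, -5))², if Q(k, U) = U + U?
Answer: 256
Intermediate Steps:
Q(k, U) = 2*U
g(S, l) = 16
F(m) = -16 (F(m) = 2*(-4) - 8 = -8 - 8 = -16)
F((3*2)*g(6, -5))² = (-16)² = 256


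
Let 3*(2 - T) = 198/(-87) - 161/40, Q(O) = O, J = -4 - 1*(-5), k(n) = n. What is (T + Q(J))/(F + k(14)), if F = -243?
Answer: -17749/796920 ≈ -0.022272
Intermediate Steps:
J = 1 (J = -4 + 5 = 1)
T = 14269/3480 (T = 2 - (198/(-87) - 161/40)/3 = 2 - (198*(-1/87) - 161*1/40)/3 = 2 - (-66/29 - 161/40)/3 = 2 - 1/3*(-7309/1160) = 2 + 7309/3480 = 14269/3480 ≈ 4.1003)
(T + Q(J))/(F + k(14)) = (14269/3480 + 1)/(-243 + 14) = (17749/3480)/(-229) = (17749/3480)*(-1/229) = -17749/796920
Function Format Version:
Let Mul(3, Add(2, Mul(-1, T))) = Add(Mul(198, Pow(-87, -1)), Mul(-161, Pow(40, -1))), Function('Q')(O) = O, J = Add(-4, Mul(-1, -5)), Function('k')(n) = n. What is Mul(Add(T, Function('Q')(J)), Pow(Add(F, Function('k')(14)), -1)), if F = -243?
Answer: Rational(-17749, 796920) ≈ -0.022272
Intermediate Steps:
J = 1 (J = Add(-4, 5) = 1)
T = Rational(14269, 3480) (T = Add(2, Mul(Rational(-1, 3), Add(Mul(198, Pow(-87, -1)), Mul(-161, Pow(40, -1))))) = Add(2, Mul(Rational(-1, 3), Add(Mul(198, Rational(-1, 87)), Mul(-161, Rational(1, 40))))) = Add(2, Mul(Rational(-1, 3), Add(Rational(-66, 29), Rational(-161, 40)))) = Add(2, Mul(Rational(-1, 3), Rational(-7309, 1160))) = Add(2, Rational(7309, 3480)) = Rational(14269, 3480) ≈ 4.1003)
Mul(Add(T, Function('Q')(J)), Pow(Add(F, Function('k')(14)), -1)) = Mul(Add(Rational(14269, 3480), 1), Pow(Add(-243, 14), -1)) = Mul(Rational(17749, 3480), Pow(-229, -1)) = Mul(Rational(17749, 3480), Rational(-1, 229)) = Rational(-17749, 796920)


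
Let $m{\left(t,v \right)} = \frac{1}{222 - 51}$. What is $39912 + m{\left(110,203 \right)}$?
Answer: $\frac{6824953}{171} \approx 39912.0$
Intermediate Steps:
$m{\left(t,v \right)} = \frac{1}{171}$
$39912 + m{\left(110,203 \right)} = 39912 + \frac{1}{171} = \frac{6824953}{171}$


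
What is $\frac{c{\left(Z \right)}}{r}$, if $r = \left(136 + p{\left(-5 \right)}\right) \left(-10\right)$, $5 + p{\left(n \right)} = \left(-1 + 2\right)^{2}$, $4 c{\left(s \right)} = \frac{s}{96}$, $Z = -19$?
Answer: $\frac{19}{506880} \approx 3.7484 \cdot 10^{-5}$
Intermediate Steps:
$c{\left(s \right)} = \frac{s}{384}$ ($c{\left(s \right)} = \frac{s \frac{1}{96}}{4} = \frac{\frac{1}{96} s}{4} = \frac{s}{384}$)
$p{\left(n \right)} = -4$ ($p{\left(n \right)} = -5 + \left(-1 + 2\right)^{2} = -5 + 1^{2} = -5 + 1 = -4$)
$r = -1320$ ($r = \left(136 - 4\right) \left(-10\right) = 132 \left(-10\right) = -1320$)
$\frac{c{\left(Z \right)}}{r} = \frac{\frac{1}{384} \left(-19\right)}{-1320} = \left(- \frac{19}{384}\right) \left(- \frac{1}{1320}\right) = \frac{19}{506880}$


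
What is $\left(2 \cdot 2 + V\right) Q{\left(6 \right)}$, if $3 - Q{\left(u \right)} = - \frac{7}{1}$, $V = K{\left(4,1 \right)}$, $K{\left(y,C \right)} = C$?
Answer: $50$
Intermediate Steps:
$V = 1$
$Q{\left(u \right)} = 10$ ($Q{\left(u \right)} = 3 - - \frac{7}{1} = 3 - \left(-7\right) 1 = 3 - -7 = 3 + 7 = 10$)
$\left(2 \cdot 2 + V\right) Q{\left(6 \right)} = \left(2 \cdot 2 + 1\right) 10 = \left(4 + 1\right) 10 = 5 \cdot 10 = 50$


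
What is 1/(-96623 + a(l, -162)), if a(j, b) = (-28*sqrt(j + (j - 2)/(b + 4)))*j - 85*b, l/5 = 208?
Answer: 6545387/68687173041289 - 29120*sqrt(6449639)/68687173041289 ≈ -9.8138e-7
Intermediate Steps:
l = 1040 (l = 5*208 = 1040)
a(j, b) = -85*b - 28*j*sqrt(j + (-2 + j)/(4 + b)) (a(j, b) = (-28*sqrt(j + (-2 + j)/(4 + b)))*j - 85*b = -28*j*sqrt(j + (-2 + j)/(4 + b)) - 85*b = -85*b - 28*j*sqrt(j + (-2 + j)/(4 + b)))
1/(-96623 + a(l, -162)) = 1/(-96623 + (-85*(-162) - 28*1040*sqrt((-2 + 1040 + 1040*(4 - 162))/(4 - 162)))) = 1/(-96623 + (13770 - 28*1040*sqrt((-2 + 1040 + 1040*(-158))/(-158)))) = 1/(-96623 + (13770 - 28*1040*sqrt(-(-2 + 1040 - 164320)/158))) = 1/(-96623 + (13770 - 28*1040*sqrt(-1/158*(-163282)))) = 1/(-96623 + (13770 - 28*1040*sqrt(81641/79))) = 1/(-96623 + (13770 - 28*1040*sqrt(6449639)/79)) = 1/(-96623 + (13770 - 29120*sqrt(6449639)/79)) = 1/(-82853 - 29120*sqrt(6449639)/79)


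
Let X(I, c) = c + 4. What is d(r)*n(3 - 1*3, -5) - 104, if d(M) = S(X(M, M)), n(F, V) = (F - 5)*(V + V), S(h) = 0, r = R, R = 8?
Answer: -104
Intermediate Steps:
X(I, c) = 4 + c
r = 8
n(F, V) = 2*V*(-5 + F) (n(F, V) = (-5 + F)*(2*V) = 2*V*(-5 + F))
d(M) = 0
d(r)*n(3 - 1*3, -5) - 104 = 0*(2*(-5)*(-5 + (3 - 1*3))) - 104 = 0*(2*(-5)*(-5 + (3 - 3))) - 104 = 0*(2*(-5)*(-5 + 0)) - 104 = 0*(2*(-5)*(-5)) - 104 = 0*50 - 104 = 0 - 104 = -104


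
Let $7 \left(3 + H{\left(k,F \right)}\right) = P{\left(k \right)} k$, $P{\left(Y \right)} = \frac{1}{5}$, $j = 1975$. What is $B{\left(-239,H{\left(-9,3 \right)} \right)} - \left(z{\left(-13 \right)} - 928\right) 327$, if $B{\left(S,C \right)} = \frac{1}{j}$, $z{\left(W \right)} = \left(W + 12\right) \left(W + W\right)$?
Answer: $\frac{582534151}{1975} \approx 2.9495 \cdot 10^{5}$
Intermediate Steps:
$z{\left(W \right)} = 2 W \left(12 + W\right)$ ($z{\left(W \right)} = \left(12 + W\right) 2 W = 2 W \left(12 + W\right)$)
$P{\left(Y \right)} = \frac{1}{5}$
$H{\left(k,F \right)} = -3 + \frac{k}{35}$ ($H{\left(k,F \right)} = -3 + \frac{\frac{1}{5} k}{7} = -3 + \frac{k}{35}$)
$B{\left(S,C \right)} = \frac{1}{1975}$
$B{\left(-239,H{\left(-9,3 \right)} \right)} - \left(z{\left(-13 \right)} - 928\right) 327 = \frac{1}{1975} - \left(2 \left(-13\right) \left(12 - 13\right) - 928\right) 327 = \frac{1}{1975} - \left(2 \left(-13\right) \left(-1\right) - 928\right) 327 = \frac{1}{1975} - \left(26 - 928\right) 327 = \frac{1}{1975} - \left(-902\right) 327 = \frac{1}{1975} - -294954 = \frac{1}{1975} + 294954 = \frac{582534151}{1975}$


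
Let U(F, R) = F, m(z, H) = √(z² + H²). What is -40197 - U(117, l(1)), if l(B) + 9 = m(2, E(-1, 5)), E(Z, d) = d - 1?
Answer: -40314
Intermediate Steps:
E(Z, d) = -1 + d
m(z, H) = √(H² + z²)
l(B) = -9 + 2*√5 (l(B) = -9 + √((-1 + 5)² + 2²) = -9 + √(4² + 4) = -9 + √(16 + 4) = -9 + √20 = -9 + 2*√5)
-40197 - U(117, l(1)) = -40197 - 1*117 = -40197 - 117 = -40314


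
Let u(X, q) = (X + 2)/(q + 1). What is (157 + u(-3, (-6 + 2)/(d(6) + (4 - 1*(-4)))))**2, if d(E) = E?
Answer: 605284/25 ≈ 24211.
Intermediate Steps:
u(X, q) = (2 + X)/(1 + q)
(157 + u(-3, (-6 + 2)/(d(6) + (4 - 1*(-4)))))**2 = (157 + (2 - 3)/(1 + (-6 + 2)/(6 + (4 - 1*(-4)))))**2 = (157 - 1/(1 - 4/(6 + (4 + 4))))**2 = (157 - 1/(1 - 4/(6 + 8)))**2 = (157 - 1/(1 - 4/14))**2 = (157 - 1/(1 - 4*1/14))**2 = (157 - 1/(1 - 2/7))**2 = (157 - 1/(5/7))**2 = (157 + (7/5)*(-1))**2 = (157 - 7/5)**2 = (778/5)**2 = 605284/25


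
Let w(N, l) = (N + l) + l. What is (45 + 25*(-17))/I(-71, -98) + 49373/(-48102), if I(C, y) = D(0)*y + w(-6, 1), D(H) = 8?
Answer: -5156791/9476094 ≈ -0.54419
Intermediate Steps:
w(N, l) = N + 2*l
I(C, y) = -4 + 8*y (I(C, y) = 8*y + (-6 + 2*1) = 8*y + (-6 + 2) = 8*y - 4 = -4 + 8*y)
(45 + 25*(-17))/I(-71, -98) + 49373/(-48102) = (45 + 25*(-17))/(-4 + 8*(-98)) + 49373/(-48102) = (45 - 425)/(-4 - 784) + 49373*(-1/48102) = -380/(-788) - 49373/48102 = -380*(-1/788) - 49373/48102 = 95/197 - 49373/48102 = -5156791/9476094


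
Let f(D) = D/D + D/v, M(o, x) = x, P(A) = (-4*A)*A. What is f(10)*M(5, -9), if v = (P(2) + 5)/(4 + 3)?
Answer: 531/11 ≈ 48.273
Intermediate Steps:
P(A) = -4*A**2
v = -11/7 (v = (-4*2**2 + 5)/(4 + 3) = (-4*4 + 5)/7 = (-16 + 5)*(1/7) = -11*1/7 = -11/7 ≈ -1.5714)
f(D) = 1 - 7*D/11 (f(D) = D/D + D/(-11/7) = 1 + D*(-7/11) = 1 - 7*D/11)
f(10)*M(5, -9) = (1 - 7/11*10)*(-9) = (1 - 70/11)*(-9) = -59/11*(-9) = 531/11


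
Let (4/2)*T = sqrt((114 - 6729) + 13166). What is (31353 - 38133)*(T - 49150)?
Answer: 333237000 - 3390*sqrt(6551) ≈ 3.3296e+8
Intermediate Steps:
T = sqrt(6551)/2 (T = sqrt((114 - 6729) + 13166)/2 = sqrt(-6615 + 13166)/2 = sqrt(6551)/2 ≈ 40.469)
(31353 - 38133)*(T - 49150) = (31353 - 38133)*(sqrt(6551)/2 - 49150) = -6780*(-49150 + sqrt(6551)/2) = 333237000 - 3390*sqrt(6551)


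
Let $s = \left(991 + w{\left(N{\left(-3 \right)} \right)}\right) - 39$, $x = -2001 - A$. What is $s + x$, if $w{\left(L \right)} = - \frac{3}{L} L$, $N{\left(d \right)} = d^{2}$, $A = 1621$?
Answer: $-2673$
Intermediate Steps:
$x = -3622$ ($x = -2001 - 1621 = -3622$)
$w{\left(L \right)} = -3$
$s = 949$ ($s = \left(991 - 3\right) - 39 = 988 - 39 = 949$)
$s + x = 949 - 3622 = -2673$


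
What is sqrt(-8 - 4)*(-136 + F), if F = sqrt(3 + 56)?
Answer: 2*I*sqrt(3)*(-136 + sqrt(59)) ≈ -444.51*I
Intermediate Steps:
F = sqrt(59) ≈ 7.6811
sqrt(-8 - 4)*(-136 + F) = sqrt(-8 - 4)*(-136 + sqrt(59)) = sqrt(-12)*(-136 + sqrt(59)) = (2*I*sqrt(3))*(-136 + sqrt(59)) = 2*I*sqrt(3)*(-136 + sqrt(59))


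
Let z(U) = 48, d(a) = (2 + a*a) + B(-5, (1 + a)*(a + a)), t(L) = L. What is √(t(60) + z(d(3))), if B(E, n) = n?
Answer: 6*√3 ≈ 10.392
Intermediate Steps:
d(a) = 2 + a² + 2*a*(1 + a) (d(a) = (2 + a*a) + (1 + a)*(a + a) = (2 + a²) + (1 + a)*(2*a) = (2 + a²) + 2*a*(1 + a) = 2 + a² + 2*a*(1 + a))
√(t(60) + z(d(3))) = √(60 + 48) = √108 = 6*√3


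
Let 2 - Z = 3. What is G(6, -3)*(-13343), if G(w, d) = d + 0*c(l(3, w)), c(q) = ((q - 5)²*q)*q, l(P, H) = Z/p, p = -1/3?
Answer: 40029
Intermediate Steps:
p = -⅓ (p = -1*⅓ = -⅓ ≈ -0.33333)
Z = -1 (Z = 2 - 1*3 = 2 - 3 = -1)
l(P, H) = 3 (l(P, H) = -1/(-⅓) = -1*(-3) = 3)
c(q) = q²*(-5 + q)² (c(q) = ((-5 + q)²*q)*q = (q*(-5 + q)²)*q = q²*(-5 + q)²)
G(w, d) = d (G(w, d) = d + 0*(3²*(-5 + 3)²) = d + 0*(9*(-2)²) = d + 0*(9*4) = d + 0*36 = d + 0 = d)
G(6, -3)*(-13343) = -3*(-13343) = 40029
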